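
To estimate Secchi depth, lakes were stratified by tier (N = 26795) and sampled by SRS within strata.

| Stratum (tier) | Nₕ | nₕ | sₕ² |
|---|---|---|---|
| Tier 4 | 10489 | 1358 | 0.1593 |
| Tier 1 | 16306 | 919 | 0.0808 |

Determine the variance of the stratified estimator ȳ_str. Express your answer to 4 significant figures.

Var(ȳ_str) = Σₕ Wₕ²(1 − fₕ)sₕ²/nₕ with Wₕ = Nₕ/N, N = 26795.
Tier 4: Wₕ = 0.39145363; term = 0.39145363²·(1 − 0.12946897)·0.1593/1358 = 1.5648075 × 10^-5.
Tier 1: Wₕ = 0.60854637; term = 0.60854637²·(1 − 0.05635962)·0.0808/919 = 3.0724846 × 10^-5.
Sum = 4.6372921 × 10^-5.

4.637 × 10^-5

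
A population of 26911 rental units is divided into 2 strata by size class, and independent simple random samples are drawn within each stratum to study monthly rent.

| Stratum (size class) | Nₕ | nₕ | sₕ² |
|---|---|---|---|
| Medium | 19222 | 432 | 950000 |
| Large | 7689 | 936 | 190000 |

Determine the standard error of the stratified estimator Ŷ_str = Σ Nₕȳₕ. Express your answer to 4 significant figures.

Var(Ŷ_str) = Σₕ Nₕ²(1 − fₕ)sₕ²/nₕ.
Medium: 19222²·(1 − 432/19222)·950000/432 = 7.9426461 × 10^11.
Large: 7689²·(1 − 936/7689)·190000/936 = 1.0540091 × 10^10.
Sum = 8.048047 × 10^11.
SE = √(8.048047 × 10^11) = 897100.

897100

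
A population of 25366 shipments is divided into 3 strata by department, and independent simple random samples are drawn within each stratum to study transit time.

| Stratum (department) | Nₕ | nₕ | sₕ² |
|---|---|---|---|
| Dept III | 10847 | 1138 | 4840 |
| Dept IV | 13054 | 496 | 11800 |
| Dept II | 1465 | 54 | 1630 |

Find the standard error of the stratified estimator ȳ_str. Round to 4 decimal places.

Var(ȳ_str) = Σₕ Wₕ²(1 − fₕ)sₕ²/nₕ with Wₕ = Nₕ/N, N = 25366.
Dept III: Wₕ = 0.42761965; term = 0.42761965²·(1 − 0.10491380)·4840/1138 = 0.69611864.
Dept IV: Wₕ = 0.51462588; term = 0.51462588²·(1 − 0.03799602)·11800/496 = 6.0612255.
Dept II: Wₕ = 0.05775447; term = 0.05775447²·(1 − 0.03686007)·1630/54 = 0.096973821.
Sum = 6.854318.
SE = √(6.854318) = 2.6181.

2.6181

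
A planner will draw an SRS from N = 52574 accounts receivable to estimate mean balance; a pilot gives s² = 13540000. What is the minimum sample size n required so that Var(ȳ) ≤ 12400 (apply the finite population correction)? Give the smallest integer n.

1070

Without fpc, n₀ = s²/D = 13540000/12400 = 1091.9355.
With fpc, (1 − n/N)·s²/n ≤ D requires n ≥ n₀/(1 + n₀/N) = 1091.9355/(1 + 1091.9355/52574) = 1069.7180.
Rounding up, n = 1070.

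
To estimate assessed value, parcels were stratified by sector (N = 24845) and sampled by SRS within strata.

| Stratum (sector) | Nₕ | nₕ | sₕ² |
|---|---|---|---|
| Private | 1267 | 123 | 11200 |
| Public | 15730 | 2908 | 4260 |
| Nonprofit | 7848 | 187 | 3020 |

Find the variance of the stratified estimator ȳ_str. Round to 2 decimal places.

Var(ȳ_str) = Σₕ Wₕ²(1 − fₕ)sₕ²/nₕ with Wₕ = Nₕ/N, N = 24845.
Private: Wₕ = 0.05099618; term = 0.05099618²·(1 − 0.09707972)·11200/123 = 0.21381469.
Public: Wₕ = 0.63312538; term = 0.63312538²·(1 − 0.18486968)·4260/2908 = 0.478654.
Nonprofit: Wₕ = 0.31587845; term = 0.31587845²·(1 − 0.02382773)·3020/187 = 1.5730111.
Sum = 2.2654798.

2.27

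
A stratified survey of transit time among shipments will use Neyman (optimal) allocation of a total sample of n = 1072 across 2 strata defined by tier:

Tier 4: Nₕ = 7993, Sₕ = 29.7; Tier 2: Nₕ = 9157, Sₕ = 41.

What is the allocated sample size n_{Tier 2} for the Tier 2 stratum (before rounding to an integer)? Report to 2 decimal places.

656.74

Neyman allocation: nₕ = n·NₕSₕ / Σⱼ NⱼSⱼ.
Σ NⱼSⱼ = 7993·29.7 + 9157·41 = 612829.1.
n_{Tier 2} = 1072·9157·41 / 612829.1 = 656.74.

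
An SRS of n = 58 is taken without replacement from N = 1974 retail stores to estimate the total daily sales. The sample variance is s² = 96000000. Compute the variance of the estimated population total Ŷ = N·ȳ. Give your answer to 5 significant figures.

Var(Ŷ) = N²·Var(ȳ) = N²·(1 − n/N)·s²/n.
f = 58/1974 = 0.02938197; Var(ȳ) = 0.97061803·96000000/58 = 1.6065402 × 10^6.
Var(Ŷ) = 1974² · (1.6065402 × 10^6) = 6.2601666 × 10^12.

6.2602 × 10^12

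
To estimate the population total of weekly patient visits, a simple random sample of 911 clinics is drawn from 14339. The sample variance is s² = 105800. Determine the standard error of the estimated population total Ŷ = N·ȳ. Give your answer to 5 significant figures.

149540

Var(Ŷ) = N²·Var(ȳ) = N²·(1 − n/N)·s²/n.
f = 911/14339 = 0.06353302; Var(ȳ) = 0.93646698·105800/911 = 108.75764.
Var(Ŷ) = 14339² · 108.75764 = 2.2361323 × 10^10.
SE(Ŷ) = √(2.2361323 × 10^10) = 149540.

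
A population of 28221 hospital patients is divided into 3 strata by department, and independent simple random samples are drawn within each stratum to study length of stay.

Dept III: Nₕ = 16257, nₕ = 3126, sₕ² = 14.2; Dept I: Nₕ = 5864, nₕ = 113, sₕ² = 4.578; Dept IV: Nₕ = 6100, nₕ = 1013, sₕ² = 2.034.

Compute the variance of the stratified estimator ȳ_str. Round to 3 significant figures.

0.00301

Var(ȳ_str) = Σₕ Wₕ²(1 − fₕ)sₕ²/nₕ with Wₕ = Nₕ/N, N = 28221.
Dept III: Wₕ = 0.57606038; term = 0.57606038²·(1 − 0.19228640)·14.2/3126 = 0.0012175668.
Dept I: Wₕ = 0.20778853; term = 0.20778853²·(1 − 0.01927012)·4.578/113 = 0.0017154967.
Dept IV: Wₕ = 0.21615109; term = 0.21615109²·(1 − 0.16606557)·2.034/1013 = 7.8232693 × 10^-5.
Sum = 0.0030112962.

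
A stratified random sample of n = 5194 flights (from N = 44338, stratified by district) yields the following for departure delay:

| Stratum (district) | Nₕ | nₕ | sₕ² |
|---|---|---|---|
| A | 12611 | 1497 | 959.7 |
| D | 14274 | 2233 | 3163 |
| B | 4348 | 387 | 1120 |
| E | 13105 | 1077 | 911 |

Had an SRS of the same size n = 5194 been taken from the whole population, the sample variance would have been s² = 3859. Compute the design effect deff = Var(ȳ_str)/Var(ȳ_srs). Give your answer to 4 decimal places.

Var(ȳ_str) = Σ Wₕ²(1−fₕ)sₕ²/nₕ with Wₕ = Nₕ/44338:
  A: (12611/44338)²·(1−1497/12611)·959.7/1497 = 0.045706863
  D: (14274/44338)²·(1−2233/14274)·3163/2233 = 0.12384159
  B: (4348/44338)²·(1−387/4348)·1120/387 = 0.025354161
  E: (13105/44338)²·(1−1077/13105)·911/1077 = 0.067823613
  → Var(ȳ_str) = 0.26272623.
Var(ȳ_srs) = (1 − 5194/44338)·3859/5194 = 0.65593671.
deff = 0.26272623 / 0.65593671 = 0.4005.

0.4005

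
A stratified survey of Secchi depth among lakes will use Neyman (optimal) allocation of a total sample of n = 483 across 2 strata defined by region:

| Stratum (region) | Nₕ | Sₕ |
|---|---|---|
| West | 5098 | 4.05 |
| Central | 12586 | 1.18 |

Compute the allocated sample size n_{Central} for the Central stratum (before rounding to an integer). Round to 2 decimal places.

202.07

Neyman allocation: nₕ = n·NₕSₕ / Σⱼ NⱼSⱼ.
Σ NⱼSⱼ = 5098·4.05 + 12586·1.18 = 35498.38.
n_{Central} = 483·12586·1.18 / 35498.38 = 202.07.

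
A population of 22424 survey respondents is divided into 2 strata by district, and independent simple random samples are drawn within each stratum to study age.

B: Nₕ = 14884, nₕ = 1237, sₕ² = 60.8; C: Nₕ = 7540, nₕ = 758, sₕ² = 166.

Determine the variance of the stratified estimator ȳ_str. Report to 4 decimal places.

0.0421

Var(ȳ_str) = Σₕ Wₕ²(1 − fₕ)sₕ²/nₕ with Wₕ = Nₕ/N, N = 22424.
B: Wₕ = 0.66375312; term = 0.66375312²·(1 − 0.08310938)·60.8/1237 = 0.019854756.
C: Wₕ = 0.33624688; term = 0.33624688²·(1 − 0.10053050)·166/758 = 0.022271109.
Sum = 0.042125865.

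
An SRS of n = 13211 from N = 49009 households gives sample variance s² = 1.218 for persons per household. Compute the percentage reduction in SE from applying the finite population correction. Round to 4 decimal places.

f = n/N = 13211/49009 = 0.26956273.
SE_no-fpc = √(s²/n) = 0.0096018695; SE_fpc = √((1−f)s²/n) = 0.0082062975.
Ratio = √(1−f) = 0.85465623. Reduction = 100·(1 − 0.85465623) = 14.5344%.

14.5344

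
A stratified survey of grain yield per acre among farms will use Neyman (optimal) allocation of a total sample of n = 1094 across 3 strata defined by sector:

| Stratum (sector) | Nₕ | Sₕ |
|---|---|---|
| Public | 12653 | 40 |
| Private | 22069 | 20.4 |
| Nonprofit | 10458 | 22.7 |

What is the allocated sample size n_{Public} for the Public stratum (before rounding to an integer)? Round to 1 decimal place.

463.8

Neyman allocation: nₕ = n·NₕSₕ / Σⱼ NⱼSⱼ.
Σ NⱼSⱼ = 12653·40 + 22069·20.4 + 10458·22.7 = 1.1937242 × 10^6.
n_{Public} = 1094·12653·40 / (1.1937242 × 10^6) = 463.8.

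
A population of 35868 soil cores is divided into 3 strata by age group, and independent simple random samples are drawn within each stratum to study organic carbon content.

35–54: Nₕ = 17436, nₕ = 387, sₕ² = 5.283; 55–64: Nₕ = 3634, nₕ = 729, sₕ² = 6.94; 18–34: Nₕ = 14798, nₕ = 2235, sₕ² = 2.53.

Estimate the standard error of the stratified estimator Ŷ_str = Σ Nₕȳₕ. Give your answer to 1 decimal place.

Var(Ŷ_str) = Σₕ Nₕ²(1 − fₕ)sₕ²/nₕ.
35–54: 17436²·(1 − 387/17436)·5.283/387 = 4.0580315 × 10^6.
55–64: 3634²·(1 − 729/3634)·6.94/729 = 100499.29.
18–34: 14798²·(1 − 2235/14798)·2.53/2235 = 210445.37.
Sum = 4.3689762 × 10^6.
SE = √(4.3689762 × 10^6) = 2090.2.

2090.2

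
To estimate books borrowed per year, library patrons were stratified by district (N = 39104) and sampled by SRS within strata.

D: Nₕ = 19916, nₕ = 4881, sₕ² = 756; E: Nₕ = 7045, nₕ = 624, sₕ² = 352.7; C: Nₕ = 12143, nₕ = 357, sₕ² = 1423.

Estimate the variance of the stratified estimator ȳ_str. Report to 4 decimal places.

Var(ȳ_str) = Σₕ Wₕ²(1 − fₕ)sₕ²/nₕ with Wₕ = Nₕ/N, N = 39104.
D: Wₕ = 0.50930851; term = 0.50930851²·(1 − 0.24507933)·756/4881 = 0.030330263.
E: Wₕ = 0.18016060; term = 0.18016060²·(1 − 0.08857346)·352.7/624 = 0.016720997.
C: Wₕ = 0.31053089; term = 0.31053089²·(1 − 0.02939965)·1423/357 = 0.37306692.
Sum = 0.42011818.

0.4201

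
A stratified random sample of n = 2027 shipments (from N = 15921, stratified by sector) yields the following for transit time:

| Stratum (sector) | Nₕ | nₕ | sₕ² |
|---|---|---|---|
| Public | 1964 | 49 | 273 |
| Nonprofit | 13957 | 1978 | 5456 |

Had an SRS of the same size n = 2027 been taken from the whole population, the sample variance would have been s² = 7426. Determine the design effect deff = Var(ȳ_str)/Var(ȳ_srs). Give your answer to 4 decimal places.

0.5949

Var(ȳ_str) = Σ Wₕ²(1−fₕ)sₕ²/nₕ with Wₕ = Nₕ/15921:
  Public: (1964/15921)²·(1−49/1964)·273/49 = 0.082667755
  Nonprofit: (13957/15921)²·(1−1978/13957)·5456/1978 = 1.8193658
  → Var(ȳ_str) = 1.9020336.
Var(ȳ_srs) = (1 − 2027/15921)·7426/2027 = 3.1971142.
deff = 1.9020336 / 3.1971142 = 0.5949.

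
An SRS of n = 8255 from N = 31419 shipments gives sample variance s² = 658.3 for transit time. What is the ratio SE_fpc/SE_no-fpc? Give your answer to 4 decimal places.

0.8586

f = n/N = 8255/31419 = 0.26273911.
SE_no-fpc = √(s²/n) = 0.28239265; SE_fpc = √((1−f)s²/n) = 0.24247334.
Ratio = √(1−f) = 0.85863898.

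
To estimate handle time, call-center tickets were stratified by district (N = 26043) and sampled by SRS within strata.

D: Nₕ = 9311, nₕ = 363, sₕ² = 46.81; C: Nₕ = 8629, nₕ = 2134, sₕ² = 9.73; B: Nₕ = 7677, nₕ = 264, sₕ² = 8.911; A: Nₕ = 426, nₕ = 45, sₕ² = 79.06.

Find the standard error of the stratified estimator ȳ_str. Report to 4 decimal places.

Var(ȳ_str) = Σₕ Wₕ²(1 − fₕ)sₕ²/nₕ with Wₕ = Nₕ/N, N = 26043.
D: Wₕ = 0.35752409; term = 0.35752409²·(1 − 0.03898615)·46.81/363 = 0.015840624.
C: Wₕ = 0.33133664; term = 0.33133664²·(1 − 0.24730560)·9.73/2134 = 3.7676975 × 10^-4.
B: Wₕ = 0.29478171; term = 0.29478171²·(1 − 0.03438843)·8.911/264 = 0.0028322138.
A: Wₕ = 0.01635756; term = 0.01635756²·(1 − 0.10563380)·79.06/45 = 4.2043305 × 10^-4.
Sum = 0.019470041.
SE = √(0.019470041) = 0.1395.

0.1395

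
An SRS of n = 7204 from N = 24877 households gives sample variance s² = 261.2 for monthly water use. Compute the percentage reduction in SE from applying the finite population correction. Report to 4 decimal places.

f = n/N = 7204/24877 = 0.28958476.
SE_no-fpc = √(s²/n) = 0.19041438; SE_fpc = √((1−f)s²/n) = 0.16049292.
Ratio = √(1−f) = 0.84286134. Reduction = 100·(1 − 0.84286134) = 15.7139%.

15.7139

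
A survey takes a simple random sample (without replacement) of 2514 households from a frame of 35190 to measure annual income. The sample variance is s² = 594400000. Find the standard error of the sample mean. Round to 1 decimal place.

Under SRS without replacement, Var(ȳ) = (1 − f)·s²/n with f = n/N = 2514/35190 = 0.07144075.
Var(ȳ) = (1 − 0.07144075)·594400000/2514 = 0.92855925·236435.96 = 219544.8.
SE(ȳ) = √(219544.8) = 468.6.

468.6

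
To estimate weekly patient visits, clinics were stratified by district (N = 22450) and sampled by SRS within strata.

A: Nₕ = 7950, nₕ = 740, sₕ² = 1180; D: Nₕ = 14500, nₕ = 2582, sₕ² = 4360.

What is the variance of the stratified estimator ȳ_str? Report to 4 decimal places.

0.7603

Var(ȳ_str) = Σₕ Wₕ²(1 − fₕ)sₕ²/nₕ with Wₕ = Nₕ/N, N = 22450.
A: Wₕ = 0.35412027; term = 0.35412027²·(1 − 0.09308176)·1180/740 = 0.18135101.
D: Wₕ = 0.64587973; term = 0.64587973²·(1 − 0.17806897)·4360/2582 = 0.57898718.
Sum = 0.76033819.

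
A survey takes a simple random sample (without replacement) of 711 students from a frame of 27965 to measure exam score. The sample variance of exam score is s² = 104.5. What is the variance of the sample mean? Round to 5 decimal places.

Under SRS without replacement, Var(ȳ) = (1 − f)·s²/n with f = n/N = 711/27965 = 0.02542464.
Var(ȳ) = (1 − 0.02542464)·104.5/711 = 0.97457536·0.14697609 = 0.14323928.

0.14324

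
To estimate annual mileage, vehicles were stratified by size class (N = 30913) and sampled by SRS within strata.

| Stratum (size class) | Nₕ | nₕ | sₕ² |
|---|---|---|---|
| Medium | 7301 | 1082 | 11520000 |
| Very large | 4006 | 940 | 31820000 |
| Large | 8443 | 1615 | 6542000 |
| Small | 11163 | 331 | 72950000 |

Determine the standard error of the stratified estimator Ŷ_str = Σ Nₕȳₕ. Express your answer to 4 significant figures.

5.271 × 10^6

Var(Ŷ_str) = Σₕ Nₕ²(1 − fₕ)sₕ²/nₕ.
Medium: 7301²·(1 − 1082/7301)·11520000/1082 = 4.8342391 × 10^11.
Very large: 4006²·(1 − 940/4006)·31820000/940 = 4.1577217 × 10^11.
Large: 8443²·(1 − 1615/8443)·6542000/1615 = 2.3352228 × 10^11.
Small: 11163²·(1 − 331/11163)·72950000/331 = 2.6649366 × 10^13.
Sum = 2.7782084 × 10^13.
SE = √(2.7782084 × 10^13) = 5.271 × 10^6.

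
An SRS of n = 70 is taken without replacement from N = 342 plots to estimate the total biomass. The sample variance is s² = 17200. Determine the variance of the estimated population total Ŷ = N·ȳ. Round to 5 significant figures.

Var(Ŷ) = N²·Var(ȳ) = N²·(1 − n/N)·s²/n.
f = 70/342 = 0.20467836; Var(ȳ) = 0.79532164·17200/70 = 195.42189.
Var(Ŷ) = 342² · 195.42189 = 2.2857326 × 10^7.

2.2857 × 10^7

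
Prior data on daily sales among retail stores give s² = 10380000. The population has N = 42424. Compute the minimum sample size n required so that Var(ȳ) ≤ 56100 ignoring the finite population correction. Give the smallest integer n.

Without fpc, n₀ = s²/D = 10380000/56100 = 185.0267.
Rounding up, n = 186.

186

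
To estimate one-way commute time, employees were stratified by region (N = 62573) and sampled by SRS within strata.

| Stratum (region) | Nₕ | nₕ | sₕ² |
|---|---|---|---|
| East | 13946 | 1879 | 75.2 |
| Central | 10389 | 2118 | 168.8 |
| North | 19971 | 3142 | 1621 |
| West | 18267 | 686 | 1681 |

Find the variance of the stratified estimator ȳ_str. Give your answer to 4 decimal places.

Var(ȳ_str) = Σₕ Wₕ²(1 − fₕ)sₕ²/nₕ with Wₕ = Nₕ/N, N = 62573.
East: Wₕ = 0.22287568; term = 0.22287568²·(1 − 0.13473397)·75.2/1879 = 0.001720149.
Central: Wₕ = 0.16603008; term = 0.16603008²·(1 − 0.20386948)·168.8/2118 = 0.0017490584.
North: Wₕ = 0.31916322; term = 0.31916322²·(1 − 0.15732813)·1621/3142 = 0.044285444.
West: Wₕ = 0.29193102; term = 0.29193102²·(1 − 0.03755406)·1681/686 = 0.20099277.
Sum = 0.24874742.

0.2487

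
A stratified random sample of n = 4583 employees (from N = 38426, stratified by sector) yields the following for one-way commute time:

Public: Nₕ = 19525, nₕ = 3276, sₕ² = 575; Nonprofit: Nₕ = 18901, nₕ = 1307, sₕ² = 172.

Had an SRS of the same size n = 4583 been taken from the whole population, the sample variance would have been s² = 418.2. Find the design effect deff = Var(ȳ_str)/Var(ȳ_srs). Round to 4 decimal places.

0.8380

Var(ȳ_str) = Σ Wₕ²(1−fₕ)sₕ²/nₕ with Wₕ = Nₕ/38426:
  Public: (19525/38426)²·(1−3276/19525)·575/3276 = 0.037713017
  Nonprofit: (18901/38426)²·(1−1307/18901)·172/1307 = 0.029638203
  → Var(ȳ_str) = 0.06735122.
Var(ȳ_srs) = (1 − 4583/38426)·418.2/4583 = 0.080367017.
deff = 0.06735122 / 0.080367017 = 0.8380.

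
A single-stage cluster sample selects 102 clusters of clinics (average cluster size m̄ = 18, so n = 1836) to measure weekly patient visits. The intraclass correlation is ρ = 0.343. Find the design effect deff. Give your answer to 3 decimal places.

6.831

deff = 1 + (18 − 1)·0.343 = 1 + 5.831 = 6.831.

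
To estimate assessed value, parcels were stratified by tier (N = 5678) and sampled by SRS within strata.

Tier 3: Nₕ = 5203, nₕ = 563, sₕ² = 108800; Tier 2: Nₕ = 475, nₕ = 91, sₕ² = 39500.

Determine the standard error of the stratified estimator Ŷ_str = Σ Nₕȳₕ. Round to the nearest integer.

68881

Var(Ŷ_str) = Σₕ Nₕ²(1 − fₕ)sₕ²/nₕ.
Tier 3: 5203²·(1 − 563/5203)·108800/563 = 4.6654368 × 10^9.
Tier 2: 475²·(1 − 91/475)·39500/91 = 7.9173626 × 10^7.
Sum = 4.7446104 × 10^9.
SE = √(4.7446104 × 10^9) = 68881.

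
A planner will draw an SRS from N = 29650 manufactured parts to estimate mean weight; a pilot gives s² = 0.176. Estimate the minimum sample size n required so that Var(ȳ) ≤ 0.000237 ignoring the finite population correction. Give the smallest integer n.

743

Without fpc, n₀ = s²/D = 0.176/0.000237 = 742.6160.
Rounding up, n = 743.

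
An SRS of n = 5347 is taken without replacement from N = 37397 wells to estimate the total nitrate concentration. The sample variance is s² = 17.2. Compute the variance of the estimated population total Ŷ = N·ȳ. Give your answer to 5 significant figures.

Var(Ŷ) = N²·Var(ȳ) = N²·(1 − n/N)·s²/n.
f = 5347/37397 = 0.14297938; Var(ȳ) = 0.85702062·17.2/5347 = 0.0027568271.
Var(Ŷ) = 37397² · 0.0027568271 = 3.8555209 × 10^6.

3.8555 × 10^6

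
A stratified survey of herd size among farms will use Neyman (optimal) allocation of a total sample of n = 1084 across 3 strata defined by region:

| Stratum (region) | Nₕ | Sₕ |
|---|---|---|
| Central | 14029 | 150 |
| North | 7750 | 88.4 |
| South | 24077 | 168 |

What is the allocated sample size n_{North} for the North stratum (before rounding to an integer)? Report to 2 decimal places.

108.66

Neyman allocation: nₕ = n·NₕSₕ / Σⱼ NⱼSⱼ.
Σ NⱼSⱼ = 14029·150 + 7750·88.4 + 24077·168 = 6.834386 × 10^6.
n_{North} = 1084·7750·88.4 / (6.834386 × 10^6) = 108.66.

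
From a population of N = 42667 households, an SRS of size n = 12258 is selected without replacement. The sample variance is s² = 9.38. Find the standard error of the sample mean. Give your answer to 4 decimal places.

0.0234

Under SRS without replacement, Var(ȳ) = (1 − f)·s²/n with f = n/N = 12258/42667 = 0.28729463.
Var(ȳ) = (1 − 0.28729463)·9.38/12258 = 0.71270537·7.6521455 × 10^-4 = 5.4537252 × 10^-4.
SE(ȳ) = √(5.4537252 × 10^-4) = 0.0234.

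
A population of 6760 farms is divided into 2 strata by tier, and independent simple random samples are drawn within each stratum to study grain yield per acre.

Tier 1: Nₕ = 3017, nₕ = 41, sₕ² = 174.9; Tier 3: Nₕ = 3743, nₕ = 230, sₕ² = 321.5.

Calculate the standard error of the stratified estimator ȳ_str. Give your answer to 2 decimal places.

Var(ȳ_str) = Σₕ Wₕ²(1 − fₕ)sₕ²/nₕ with Wₕ = Nₕ/N, N = 6760.
Tier 1: Wₕ = 0.44630178; term = 0.44630178²·(1 − 0.01358966)·174.9/41 = 0.83814816.
Tier 3: Wₕ = 0.55369822; term = 0.55369822²·(1 − 0.06144804)·321.5/230 = 0.4022145.
Sum = 1.2403627.
SE = √(1.2403627) = 1.11.

1.11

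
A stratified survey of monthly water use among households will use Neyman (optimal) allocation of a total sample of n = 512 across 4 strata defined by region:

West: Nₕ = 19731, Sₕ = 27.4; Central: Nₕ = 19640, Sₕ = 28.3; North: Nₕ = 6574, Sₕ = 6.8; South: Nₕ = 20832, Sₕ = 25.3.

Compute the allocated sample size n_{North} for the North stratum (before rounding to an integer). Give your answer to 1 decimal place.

13.7

Neyman allocation: nₕ = n·NₕSₕ / Σⱼ NⱼSⱼ.
Σ NⱼSⱼ = 19731·27.4 + 19640·28.3 + 6574·6.8 + 20832·25.3 = 1.6681942 × 10^6.
n_{North} = 512·6574·6.8 / (1.6681942 × 10^6) = 13.7.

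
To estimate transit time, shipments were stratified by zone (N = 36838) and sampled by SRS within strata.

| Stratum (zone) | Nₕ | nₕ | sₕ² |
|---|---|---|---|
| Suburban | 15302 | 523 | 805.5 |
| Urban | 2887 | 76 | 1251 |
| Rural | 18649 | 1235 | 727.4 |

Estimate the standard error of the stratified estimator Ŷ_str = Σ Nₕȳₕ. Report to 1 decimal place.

25945.4

Var(Ŷ_str) = Σₕ Nₕ²(1 − fₕ)sₕ²/nₕ.
Suburban: 15302²·(1 − 523/15302)·805.5/523 = 3.4830291 × 10^8.
Urban: 2887²·(1 − 76/2887)·1251/76 = 1.3358305 × 10^8.
Rural: 18649²·(1 − 1235/18649)·727.4/1235 = 1.9127598 × 10^8.
Sum = 6.7316194 × 10^8.
SE = √(6.7316194 × 10^8) = 25945.4.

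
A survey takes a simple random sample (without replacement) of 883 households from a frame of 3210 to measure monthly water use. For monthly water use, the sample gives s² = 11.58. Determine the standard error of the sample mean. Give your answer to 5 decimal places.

Under SRS without replacement, Var(ȳ) = (1 − f)·s²/n with f = n/N = 883/3210 = 0.27507788.
Var(ȳ) = (1 − 0.27507788)·11.58/883 = 0.72492212·0.013114383 = 0.0095069062.
SE(ȳ) = √(0.0095069062) = 0.09750.

0.09750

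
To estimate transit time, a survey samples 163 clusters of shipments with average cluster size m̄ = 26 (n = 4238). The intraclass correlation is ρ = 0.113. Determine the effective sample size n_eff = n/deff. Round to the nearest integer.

deff = 1 + (26 − 1)·0.113 = 1 + 2.825 = 3.825.
n_eff = 4238 / 3.825 = 1108.

1108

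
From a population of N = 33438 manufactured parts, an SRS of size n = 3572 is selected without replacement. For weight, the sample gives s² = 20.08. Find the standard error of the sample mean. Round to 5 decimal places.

0.07086

Under SRS without replacement, Var(ȳ) = (1 − f)·s²/n with f = n/N = 3572/33438 = 0.10682457.
Var(ȳ) = (1 − 0.10682457)·20.08/3572 = 0.89317543·0.0056215006 = 0.0050209862.
SE(ȳ) = √(0.0050209862) = 0.07086.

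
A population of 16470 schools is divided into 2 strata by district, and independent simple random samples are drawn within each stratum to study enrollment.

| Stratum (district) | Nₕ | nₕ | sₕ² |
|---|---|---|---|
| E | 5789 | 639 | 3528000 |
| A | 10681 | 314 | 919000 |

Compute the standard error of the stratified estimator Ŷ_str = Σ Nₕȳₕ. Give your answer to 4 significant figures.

Var(Ŷ_str) = Σₕ Nₕ²(1 − fₕ)sₕ²/nₕ.
E: 5789²·(1 − 639/5789)·3528000/639 = 1.6460328 × 10^11.
A: 10681²·(1 − 314/10681)·919000/314 = 3.2407899 × 10^11.
Sum = 4.8868227 × 10^11.
SE = √(4.8868227 × 10^11) = 699100.

699100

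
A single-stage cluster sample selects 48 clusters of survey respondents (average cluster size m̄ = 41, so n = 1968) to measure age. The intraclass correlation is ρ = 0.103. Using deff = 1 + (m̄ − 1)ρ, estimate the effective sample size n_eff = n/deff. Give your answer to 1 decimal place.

deff = 1 + (41 − 1)·0.103 = 1 + 4.12 = 5.12.
n_eff = 1968 / 5.12 = 384.4.

384.4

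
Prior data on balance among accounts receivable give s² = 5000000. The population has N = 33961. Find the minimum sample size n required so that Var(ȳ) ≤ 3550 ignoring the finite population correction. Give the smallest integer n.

1409

Without fpc, n₀ = s²/D = 5000000/3550 = 1408.4507.
Rounding up, n = 1409.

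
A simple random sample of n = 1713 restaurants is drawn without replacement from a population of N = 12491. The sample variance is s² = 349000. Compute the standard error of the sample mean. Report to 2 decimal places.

13.26

Under SRS without replacement, Var(ȳ) = (1 − f)·s²/n with f = n/N = 1713/12491 = 0.13713874.
Var(ȳ) = (1 − 0.13713874)·349000/1713 = 0.86286126·203.73614 = 175.79602.
SE(ȳ) = √(175.79602) = 13.26.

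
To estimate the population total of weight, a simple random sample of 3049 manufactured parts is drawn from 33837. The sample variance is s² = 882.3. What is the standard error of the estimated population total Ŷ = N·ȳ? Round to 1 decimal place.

Var(Ŷ) = N²·Var(ȳ) = N²·(1 − n/N)·s²/n.
f = 3049/33837 = 0.09010846; Var(ȳ) = 0.90989154·882.3/3049 = 0.26329856.
Var(Ŷ) = 33837² · 0.26329856 = 3.0146173 × 10^8.
SE(Ŷ) = √(3.0146173 × 10^8) = 17362.7.

17362.7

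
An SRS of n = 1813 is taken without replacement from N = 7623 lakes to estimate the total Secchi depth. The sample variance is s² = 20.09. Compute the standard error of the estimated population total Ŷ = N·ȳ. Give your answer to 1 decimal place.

700.6

Var(Ŷ) = N²·Var(ȳ) = N²·(1 − n/N)·s²/n.
f = 1813/7623 = 0.23783287; Var(ȳ) = 0.76216713·20.09/1813 = 0.0084456357.
Var(Ŷ) = 7623² · 0.0084456357 = 490776.98.
SE(Ŷ) = √(490776.98) = 700.6.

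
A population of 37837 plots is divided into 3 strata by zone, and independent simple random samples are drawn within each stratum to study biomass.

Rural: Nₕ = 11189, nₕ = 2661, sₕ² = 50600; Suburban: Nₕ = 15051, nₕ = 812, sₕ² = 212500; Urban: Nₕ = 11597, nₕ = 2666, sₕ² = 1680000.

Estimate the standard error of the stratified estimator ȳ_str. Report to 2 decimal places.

Var(ȳ_str) = Σₕ Wₕ²(1 − fₕ)sₕ²/nₕ with Wₕ = Nₕ/N, N = 37837.
Rural: Wₕ = 0.29571583; term = 0.29571583²·(1 − 0.23782286)·50600/2661 = 1.2673913.
Suburban: Wₕ = 0.39778524; term = 0.39778524²·(1 − 0.05394990)·212500/812 = 39.175483.
Urban: Wₕ = 0.30649893; term = 0.30649893²·(1 − 0.22988704)·1680000/2666 = 45.58915.
Sum = 86.032024.
SE = √(86.032024) = 9.28.

9.28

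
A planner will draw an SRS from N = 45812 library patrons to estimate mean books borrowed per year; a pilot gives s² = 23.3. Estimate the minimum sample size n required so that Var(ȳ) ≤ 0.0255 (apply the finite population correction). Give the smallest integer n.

Without fpc, n₀ = s²/D = 23.3/0.0255 = 913.7255.
With fpc, (1 − n/N)·s²/n ≤ D requires n ≥ n₀/(1 + n₀/N) = 913.7255/(1 + 913.7255/45812) = 895.8575.
Rounding up, n = 896.

896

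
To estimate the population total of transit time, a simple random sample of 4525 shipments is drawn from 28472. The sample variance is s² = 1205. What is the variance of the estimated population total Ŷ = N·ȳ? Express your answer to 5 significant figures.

Var(Ŷ) = N²·Var(ȳ) = N²·(1 − n/N)·s²/n.
f = 4525/28472 = 0.15892807; Var(ȳ) = 0.84107193·1205/4525 = 0.22397606.
Var(Ŷ) = 28472² · 0.22397606 = 1.8156726 × 10^8.

1.8157 × 10^8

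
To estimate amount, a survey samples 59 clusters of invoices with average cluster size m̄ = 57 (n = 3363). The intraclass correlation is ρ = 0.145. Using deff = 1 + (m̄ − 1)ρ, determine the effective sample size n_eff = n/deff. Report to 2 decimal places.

deff = 1 + (57 − 1)·0.145 = 1 + 8.12 = 9.12.
n_eff = 3363 / 9.12 = 368.75.

368.75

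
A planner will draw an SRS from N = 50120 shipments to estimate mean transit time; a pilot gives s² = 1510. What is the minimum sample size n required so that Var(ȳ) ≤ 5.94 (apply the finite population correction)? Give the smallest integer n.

Without fpc, n₀ = s²/D = 1510/5.94 = 254.2088.
With fpc, (1 − n/N)·s²/n ≤ D requires n ≥ n₀/(1 + n₀/N) = 254.2088/(1 + 254.2088/50120) = 252.9260.
Rounding up, n = 253.

253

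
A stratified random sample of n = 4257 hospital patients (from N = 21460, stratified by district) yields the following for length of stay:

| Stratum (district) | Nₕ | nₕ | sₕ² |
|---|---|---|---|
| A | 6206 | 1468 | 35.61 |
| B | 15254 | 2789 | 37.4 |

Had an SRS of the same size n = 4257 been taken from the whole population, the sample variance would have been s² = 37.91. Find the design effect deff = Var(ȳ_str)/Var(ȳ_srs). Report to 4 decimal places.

0.9925

Var(ȳ_str) = Σ Wₕ²(1−fₕ)sₕ²/nₕ with Wₕ = Nₕ/21460:
  A: (6206/21460)²·(1−1468/6206)·35.61/1468 = 0.0015487928
  B: (15254/21460)²·(1−2789/15254)·37.4/2789 = 0.0055365558
  → Var(ȳ_str) = 0.0070853486.
Var(ȳ_srs) = (1 − 4257/21460)·37.91/4257 = 0.00713879.
deff = 0.0070853486 / 0.00713879 = 0.9925.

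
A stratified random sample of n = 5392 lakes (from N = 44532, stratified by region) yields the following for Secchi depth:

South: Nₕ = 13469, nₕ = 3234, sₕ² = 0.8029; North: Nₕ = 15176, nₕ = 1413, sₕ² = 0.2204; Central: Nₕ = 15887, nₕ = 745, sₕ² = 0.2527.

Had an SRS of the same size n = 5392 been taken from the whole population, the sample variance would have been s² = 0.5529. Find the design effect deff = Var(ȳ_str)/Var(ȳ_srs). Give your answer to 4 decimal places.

Var(ȳ_str) = Σ Wₕ²(1−fₕ)sₕ²/nₕ with Wₕ = Nₕ/44532:
  South: (13469/44532)²·(1−3234/13469)·0.8029/3234 = 1.7258389 × 10^-5
  North: (15176/44532)²·(1−1413/15176)·0.2204/1413 = 1.6428407 × 10^-5
  Central: (15887/44532)²·(1−745/15887)·0.2527/745 = 4.1146197 × 10^-5
  → Var(ȳ_str) = 7.4832993 × 10^-5.
Var(ȳ_srs) = (1 − 5392/44532)·0.5529/5392 = 9.012501 × 10^-5.
deff = (7.4832993 × 10^-5) / (9.012501 × 10^-5) = 0.8303.

0.8303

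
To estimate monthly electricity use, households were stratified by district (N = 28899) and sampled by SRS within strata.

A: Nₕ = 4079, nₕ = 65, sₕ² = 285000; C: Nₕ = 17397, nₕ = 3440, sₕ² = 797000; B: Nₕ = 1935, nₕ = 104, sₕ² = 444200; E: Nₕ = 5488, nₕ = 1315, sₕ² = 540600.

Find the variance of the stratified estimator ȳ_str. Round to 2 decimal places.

182.71

Var(ȳ_str) = Σₕ Wₕ²(1 − fₕ)sₕ²/nₕ with Wₕ = Nₕ/N, N = 28899.
A: Wₕ = 0.14114675; term = 0.14114675²·(1 − 0.01593528)·285000/65 = 85.960107.
C: Wₕ = 0.60199315; term = 0.60199315²·(1 − 0.19773524)·797000/3440 = 67.359785.
B: Wₕ = 0.06695733; term = 0.06695733²·(1 − 0.05374677)·444200/104 = 18.119612.
E: Wₕ = 0.18990276; term = 0.18990276²·(1 − 0.23961370)·540600/1315 = 11.273198.
Sum = 182.7127.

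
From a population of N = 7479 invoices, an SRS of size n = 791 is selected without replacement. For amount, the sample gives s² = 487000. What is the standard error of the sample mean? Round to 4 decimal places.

23.4640

Under SRS without replacement, Var(ȳ) = (1 − f)·s²/n with f = n/N = 791/7479 = 0.10576280.
Var(ȳ) = (1 − 0.10576280)·487000/791 = 0.89423720·615.67636 = 550.5607.
SE(ȳ) = √(550.5607) = 23.4640.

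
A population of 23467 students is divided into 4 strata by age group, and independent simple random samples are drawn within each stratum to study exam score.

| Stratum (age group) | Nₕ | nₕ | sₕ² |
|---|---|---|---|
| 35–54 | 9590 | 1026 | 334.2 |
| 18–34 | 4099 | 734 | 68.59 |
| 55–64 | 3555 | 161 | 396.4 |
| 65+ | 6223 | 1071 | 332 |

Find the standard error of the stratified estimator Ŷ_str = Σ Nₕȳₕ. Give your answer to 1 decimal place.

Var(Ŷ_str) = Σₕ Nₕ²(1 − fₕ)sₕ²/nₕ.
35–54: 9590²·(1 − 1026/9590)·334.2/1026 = 2.6751883 × 10^7.
18–34: 4099²·(1 − 734/4099)·68.59/734 = 1.2889252 × 10^6.
55–64: 3555²·(1 − 161/3555)·396.4/161 = 2.9707028 × 10^7.
65+: 6223²·(1 − 1071/6223)·332/1071 = 9.9385784 × 10^6.
Sum = 6.7686415 × 10^7.
SE = √(6.7686415 × 10^7) = 8227.2.

8227.2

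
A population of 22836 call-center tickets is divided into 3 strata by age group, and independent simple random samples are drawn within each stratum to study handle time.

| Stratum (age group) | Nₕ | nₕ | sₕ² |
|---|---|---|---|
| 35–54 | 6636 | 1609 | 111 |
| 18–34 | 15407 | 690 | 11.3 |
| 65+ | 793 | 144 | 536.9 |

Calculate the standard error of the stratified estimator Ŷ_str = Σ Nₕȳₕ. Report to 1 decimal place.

2816.7

Var(Ŷ_str) = Σₕ Nₕ²(1 − fₕ)sₕ²/nₕ.
35–54: 6636²·(1 − 1609/6636)·111/1609 = 2.3013475 × 10^6.
18–34: 15407²·(1 − 690/15407)·11.3/690 = 3.7133572 × 10^6.
65+: 793²·(1 − 144/793)·536.9/144 = 1.9188843 × 10^6.
Sum = 7.933589 × 10^6.
SE = √(7.933589 × 10^6) = 2816.7.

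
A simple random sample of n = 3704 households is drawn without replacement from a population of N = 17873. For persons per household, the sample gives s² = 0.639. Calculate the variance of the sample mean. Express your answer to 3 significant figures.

1.37 × 10^-4

Under SRS without replacement, Var(ȳ) = (1 − f)·s²/n with f = n/N = 3704/17873 = 0.20723997.
Var(ȳ) = (1 − 0.20723997)·0.639/3704 = 0.79276003·1.725162 × 10^-4 = 1.3676395 × 10^-4.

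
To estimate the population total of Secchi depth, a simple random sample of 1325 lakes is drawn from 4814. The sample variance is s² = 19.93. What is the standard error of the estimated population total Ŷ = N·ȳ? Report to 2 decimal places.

Var(Ŷ) = N²·Var(ȳ) = N²·(1 − n/N)·s²/n.
f = 1325/4814 = 0.27523889; Var(ȳ) = 0.72476111·19.93/1325 = 0.010901501.
Var(Ŷ) = 4814² · 0.010901501 = 252637.88.
SE(Ŷ) = √(252637.88) = 502.63.

502.63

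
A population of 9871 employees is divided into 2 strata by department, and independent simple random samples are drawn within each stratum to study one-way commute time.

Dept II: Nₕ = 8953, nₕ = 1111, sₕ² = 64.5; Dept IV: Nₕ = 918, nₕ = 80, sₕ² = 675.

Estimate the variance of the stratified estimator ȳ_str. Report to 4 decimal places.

Var(ȳ_str) = Σₕ Wₕ²(1 − fₕ)sₕ²/nₕ with Wₕ = Nₕ/N, N = 9871.
Dept II: Wₕ = 0.90700030; term = 0.90700030²·(1 − 0.12409248)·64.5/1111 = 0.041832977.
Dept IV: Wₕ = 0.09299970; term = 0.09299970²·(1 − 0.08714597)·675/80 = 0.066615943.
Sum = 0.10844892.

0.1084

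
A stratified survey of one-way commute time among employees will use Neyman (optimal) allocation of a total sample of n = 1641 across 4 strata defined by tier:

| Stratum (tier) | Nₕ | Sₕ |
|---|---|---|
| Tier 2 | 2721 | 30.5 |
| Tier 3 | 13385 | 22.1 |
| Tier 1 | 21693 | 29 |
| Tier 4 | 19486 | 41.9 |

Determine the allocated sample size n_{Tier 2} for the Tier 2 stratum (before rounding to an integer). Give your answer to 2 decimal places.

Neyman allocation: nₕ = n·NₕSₕ / Σⱼ NⱼSⱼ.
Σ NⱼSⱼ = 2721·30.5 + 13385·22.1 + 21693·29 + 19486·41.9 = 1.8243594 × 10^6.
n_{Tier 2} = 1641·2721·30.5 / (1.8243594 × 10^6) = 74.65.

74.65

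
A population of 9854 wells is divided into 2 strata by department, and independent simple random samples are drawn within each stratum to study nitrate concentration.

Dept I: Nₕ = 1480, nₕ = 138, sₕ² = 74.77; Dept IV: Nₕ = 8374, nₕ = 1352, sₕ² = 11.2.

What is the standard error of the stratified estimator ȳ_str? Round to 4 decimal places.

Var(ȳ_str) = Σₕ Wₕ²(1 − fₕ)sₕ²/nₕ with Wₕ = Nₕ/N, N = 9854.
Dept I: Wₕ = 0.15019282; term = 0.15019282²·(1 − 0.09324324)·74.77/138 = 0.011082492.
Dept IV: Wₕ = 0.84980718; term = 0.84980718²·(1 − 0.16145211)·11.2/1352 = 0.005016606.
Sum = 0.016099098.
SE = √(0.016099098) = 0.1269.

0.1269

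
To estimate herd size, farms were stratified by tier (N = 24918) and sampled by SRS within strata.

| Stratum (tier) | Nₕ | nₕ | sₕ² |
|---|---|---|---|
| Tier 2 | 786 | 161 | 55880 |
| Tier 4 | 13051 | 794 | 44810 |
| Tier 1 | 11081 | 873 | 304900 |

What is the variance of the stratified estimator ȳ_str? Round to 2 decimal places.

78.44

Var(ȳ_str) = Σₕ Wₕ²(1 − fₕ)sₕ²/nₕ with Wₕ = Nₕ/N, N = 24918.
Tier 2: Wₕ = 0.03154346; term = 0.03154346²·(1 − 0.20483461)·55880/161 = 0.27460391.
Tier 4: Wₕ = 0.52375793; term = 0.52375793²·(1 − 0.06083825)·44810/794 = 14.53972.
Tier 1: Wₕ = 0.44469861; term = 0.44469861²·(1 − 0.07878350)·304900/873 = 63.626266.
Sum = 78.44059.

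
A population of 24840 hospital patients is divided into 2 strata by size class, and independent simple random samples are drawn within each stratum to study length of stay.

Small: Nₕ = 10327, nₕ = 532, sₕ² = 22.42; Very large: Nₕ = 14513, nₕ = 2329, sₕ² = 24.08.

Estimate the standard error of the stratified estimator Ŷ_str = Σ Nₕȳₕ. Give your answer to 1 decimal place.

2468.0

Var(Ŷ_str) = Σₕ Nₕ²(1 − fₕ)sₕ²/nₕ.
Small: 10327²·(1 − 532/10327)·22.42/532 = 4.262875 × 10^6.
Very large: 14513²·(1 − 2329/14513)·24.08/2329 = 1.8282437 × 10^6.
Sum = 6.0911187 × 10^6.
SE = √(6.0911187 × 10^6) = 2468.0.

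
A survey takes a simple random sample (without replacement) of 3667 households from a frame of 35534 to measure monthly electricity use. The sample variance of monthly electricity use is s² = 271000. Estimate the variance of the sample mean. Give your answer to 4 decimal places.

66.2759

Under SRS without replacement, Var(ȳ) = (1 − f)·s²/n with f = n/N = 3667/35534 = 0.10319694.
Var(ȳ) = (1 − 0.10319694)·271000/3667 = 0.89680306·73.902373 = 66.275874.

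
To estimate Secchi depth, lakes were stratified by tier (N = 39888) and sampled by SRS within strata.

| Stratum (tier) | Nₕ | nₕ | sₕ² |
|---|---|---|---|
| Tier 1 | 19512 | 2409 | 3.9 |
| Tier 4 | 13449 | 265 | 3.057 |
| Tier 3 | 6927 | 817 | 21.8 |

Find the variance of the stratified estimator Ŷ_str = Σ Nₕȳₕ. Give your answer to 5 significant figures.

Var(Ŷ_str) = Σₕ Nₕ²(1 − fₕ)sₕ²/nₕ.
Tier 1: 19512²·(1 − 2409/19512)·3.9/2409 = 540258.85.
Tier 4: 13449²·(1 − 265/13449)·3.057/265 = 2.04544 × 10^6.
Tier 3: 6927²·(1 − 817/6927)·21.8/817 = 1.1293299 × 10^6.
Sum = 3.7150288 × 10^6.

3.7150 × 10^6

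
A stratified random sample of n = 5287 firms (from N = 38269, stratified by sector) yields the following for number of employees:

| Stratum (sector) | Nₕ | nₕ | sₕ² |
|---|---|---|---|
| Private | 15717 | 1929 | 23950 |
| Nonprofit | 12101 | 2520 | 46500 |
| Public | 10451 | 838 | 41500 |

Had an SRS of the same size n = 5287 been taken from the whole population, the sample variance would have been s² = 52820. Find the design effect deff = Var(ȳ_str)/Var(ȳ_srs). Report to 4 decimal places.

Var(ȳ_str) = Σ Wₕ²(1−fₕ)sₕ²/nₕ with Wₕ = Nₕ/38269:
  Private: (15717/38269)²·(1−1929/15717)·23950/1929 = 1.8371727
  Nonprofit: (12101/38269)²·(1−2520/12101)·46500/2520 = 1.4607984
  Public: (10451/38269)²·(1−838/10451)·41500/838 = 3.3972432
  → Var(ȳ_str) = 6.6952143.
Var(ȳ_srs) = (1 − 5287/38269)·52820/5287 = 8.6103134.
deff = 6.6952143 / 8.6103134 = 0.7776.

0.7776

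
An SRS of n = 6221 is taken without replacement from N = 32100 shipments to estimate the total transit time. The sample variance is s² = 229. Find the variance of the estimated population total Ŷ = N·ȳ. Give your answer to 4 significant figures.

Var(Ŷ) = N²·Var(ȳ) = N²·(1 − n/N)·s²/n.
f = 6221/32100 = 0.19380062; Var(ȳ) = 0.80619938·229/6221 = 0.029676846.
Var(Ŷ) = 32100² · 0.029676846 = 3.0579319 × 10^7.

3.058 × 10^7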